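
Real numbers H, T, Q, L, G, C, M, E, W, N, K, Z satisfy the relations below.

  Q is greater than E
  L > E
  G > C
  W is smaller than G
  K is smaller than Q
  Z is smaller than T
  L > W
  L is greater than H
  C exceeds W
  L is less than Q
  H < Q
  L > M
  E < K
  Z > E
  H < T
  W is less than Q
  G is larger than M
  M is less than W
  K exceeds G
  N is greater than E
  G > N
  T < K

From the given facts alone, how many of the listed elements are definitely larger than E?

7

The elements the relations force above E are N, Z, L, G, T, K, Q — no chain reaches any other.
That is 7.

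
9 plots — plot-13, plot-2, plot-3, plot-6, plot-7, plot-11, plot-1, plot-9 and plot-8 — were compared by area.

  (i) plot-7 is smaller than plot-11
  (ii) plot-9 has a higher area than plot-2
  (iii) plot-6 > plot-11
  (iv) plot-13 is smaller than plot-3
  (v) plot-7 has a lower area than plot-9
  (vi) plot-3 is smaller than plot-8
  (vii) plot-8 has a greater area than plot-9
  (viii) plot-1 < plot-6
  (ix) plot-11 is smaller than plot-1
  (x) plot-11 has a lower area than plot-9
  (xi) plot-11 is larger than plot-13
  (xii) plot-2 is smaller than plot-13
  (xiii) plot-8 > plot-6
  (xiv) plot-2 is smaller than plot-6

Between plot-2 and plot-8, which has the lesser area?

Following the relations from plot-2: plot-2 < plot-13 < plot-11 < plot-1 < plot-6 < plot-8.
So plot-2 < plot-8; plot-2 is the smaller of the two.

plot-2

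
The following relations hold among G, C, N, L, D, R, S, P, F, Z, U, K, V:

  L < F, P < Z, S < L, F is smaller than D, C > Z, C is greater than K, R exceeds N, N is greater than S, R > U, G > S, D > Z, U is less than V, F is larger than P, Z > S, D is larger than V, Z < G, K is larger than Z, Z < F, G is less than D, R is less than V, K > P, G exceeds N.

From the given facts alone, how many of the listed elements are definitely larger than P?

Directly above P: Z, F, K.
One step further: G, D, C (6 so far).
Nothing else is reachable above P; 6 in all.

6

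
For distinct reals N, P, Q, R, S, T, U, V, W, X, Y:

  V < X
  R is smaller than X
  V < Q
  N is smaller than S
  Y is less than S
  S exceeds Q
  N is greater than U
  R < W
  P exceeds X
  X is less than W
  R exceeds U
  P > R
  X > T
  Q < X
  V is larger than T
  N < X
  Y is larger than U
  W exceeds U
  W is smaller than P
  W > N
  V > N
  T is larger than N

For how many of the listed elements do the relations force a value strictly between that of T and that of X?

Chaining upward from T reaches: V, Q, S, W, P.
Chaining downward from X reaches: U, N, V, R, Q.
Strictly between T and X are those in both lists: V, Q — 2 elements.

2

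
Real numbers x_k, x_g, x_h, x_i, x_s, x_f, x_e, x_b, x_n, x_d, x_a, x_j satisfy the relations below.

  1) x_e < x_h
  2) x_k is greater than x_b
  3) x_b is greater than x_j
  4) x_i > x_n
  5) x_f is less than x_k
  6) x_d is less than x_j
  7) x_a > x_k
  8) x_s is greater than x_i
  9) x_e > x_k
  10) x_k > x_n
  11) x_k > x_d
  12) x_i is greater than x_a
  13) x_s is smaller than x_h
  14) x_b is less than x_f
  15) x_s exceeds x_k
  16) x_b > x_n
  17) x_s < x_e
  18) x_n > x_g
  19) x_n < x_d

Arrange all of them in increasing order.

x_g < x_n < x_d < x_j < x_b < x_f < x_k < x_a < x_i < x_s < x_e < x_h

The consecutive links are each given: x_g < x_n; x_n < x_d; x_d < x_j; x_j < x_b; x_b < x_f; x_f < x_k; x_k < x_a; x_a < x_i; x_i < x_s; x_s < x_e; x_e < x_h.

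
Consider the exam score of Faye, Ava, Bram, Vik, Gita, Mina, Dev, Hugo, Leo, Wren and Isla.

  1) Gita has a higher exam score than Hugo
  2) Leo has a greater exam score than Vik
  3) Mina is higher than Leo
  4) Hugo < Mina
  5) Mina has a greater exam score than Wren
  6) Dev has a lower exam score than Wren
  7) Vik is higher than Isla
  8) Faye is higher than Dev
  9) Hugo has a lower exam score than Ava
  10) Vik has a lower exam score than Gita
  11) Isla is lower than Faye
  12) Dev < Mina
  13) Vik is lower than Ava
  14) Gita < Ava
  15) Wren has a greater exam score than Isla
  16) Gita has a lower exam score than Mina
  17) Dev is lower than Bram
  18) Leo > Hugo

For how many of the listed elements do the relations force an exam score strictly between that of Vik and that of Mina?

Chaining upward from Vik reaches: Gita, Leo, Ava.
Chaining downward from Mina reaches: Isla, Dev, Hugo, Gita, Wren, Leo.
Strictly between Vik and Mina are those in both lists: Gita, Leo — 2 elements.

2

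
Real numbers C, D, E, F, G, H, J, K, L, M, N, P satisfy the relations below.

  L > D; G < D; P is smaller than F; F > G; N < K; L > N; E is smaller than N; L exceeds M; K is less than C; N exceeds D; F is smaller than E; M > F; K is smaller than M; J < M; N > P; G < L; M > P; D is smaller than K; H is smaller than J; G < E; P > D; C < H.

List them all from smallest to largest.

G < D < P < F < E < N < K < C < H < J < M < L

Each adjacent pair is fixed by a given relation: G < D; D < P; P < F; F < E; E < N; N < K; K < C; C < H; H < J; J < M; M < L. Chaining them end to end gives the full order.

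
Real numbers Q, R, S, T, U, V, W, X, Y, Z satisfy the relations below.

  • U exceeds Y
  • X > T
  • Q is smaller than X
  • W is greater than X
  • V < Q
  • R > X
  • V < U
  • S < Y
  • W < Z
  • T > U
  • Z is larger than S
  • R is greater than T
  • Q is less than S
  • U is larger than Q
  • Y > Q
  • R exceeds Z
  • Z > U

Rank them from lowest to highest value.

V < Q < S < Y < U < T < X < W < Z < R

Each adjacent pair is fixed by a given relation: V < Q; Q < S; S < Y; Y < U; U < T; T < X; X < W; W < Z; Z < R. Chaining them end to end gives the full order.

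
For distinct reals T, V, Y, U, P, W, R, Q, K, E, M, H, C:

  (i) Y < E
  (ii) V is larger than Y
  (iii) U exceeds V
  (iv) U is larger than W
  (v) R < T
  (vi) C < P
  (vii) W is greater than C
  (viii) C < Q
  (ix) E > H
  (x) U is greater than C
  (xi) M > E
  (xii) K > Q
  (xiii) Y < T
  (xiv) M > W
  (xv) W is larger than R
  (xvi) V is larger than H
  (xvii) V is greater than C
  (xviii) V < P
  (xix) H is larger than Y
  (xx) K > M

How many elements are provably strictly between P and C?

Chaining upward from C reaches: V, Q, W, M, U, K.
Chaining downward from P reaches: Y, H, V.
Strictly between C and P are those in both lists: V — 1 element.

1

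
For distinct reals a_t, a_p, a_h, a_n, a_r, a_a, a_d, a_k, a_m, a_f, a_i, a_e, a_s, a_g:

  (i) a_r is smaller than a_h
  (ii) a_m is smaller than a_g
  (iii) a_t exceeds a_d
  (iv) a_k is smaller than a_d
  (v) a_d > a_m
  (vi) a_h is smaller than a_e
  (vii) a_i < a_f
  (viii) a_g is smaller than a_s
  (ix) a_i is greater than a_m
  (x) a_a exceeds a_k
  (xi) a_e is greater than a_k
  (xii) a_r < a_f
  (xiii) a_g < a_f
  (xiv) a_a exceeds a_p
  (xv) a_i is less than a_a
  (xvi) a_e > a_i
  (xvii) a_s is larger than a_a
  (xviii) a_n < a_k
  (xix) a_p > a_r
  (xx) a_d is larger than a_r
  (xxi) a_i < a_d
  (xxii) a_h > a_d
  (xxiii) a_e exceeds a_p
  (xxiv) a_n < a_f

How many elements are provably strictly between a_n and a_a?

1

The relations place a_n below a_a. An element lies strictly between them when it is forced above a_n and also forced below a_a.
Above a_n: {a_k, a_d, a_h, a_e, a_f, a_t, a_s}. Below a_a: {a_k, a_m, a_r, a_i, a_p}.
Intersection: {a_k} — 1.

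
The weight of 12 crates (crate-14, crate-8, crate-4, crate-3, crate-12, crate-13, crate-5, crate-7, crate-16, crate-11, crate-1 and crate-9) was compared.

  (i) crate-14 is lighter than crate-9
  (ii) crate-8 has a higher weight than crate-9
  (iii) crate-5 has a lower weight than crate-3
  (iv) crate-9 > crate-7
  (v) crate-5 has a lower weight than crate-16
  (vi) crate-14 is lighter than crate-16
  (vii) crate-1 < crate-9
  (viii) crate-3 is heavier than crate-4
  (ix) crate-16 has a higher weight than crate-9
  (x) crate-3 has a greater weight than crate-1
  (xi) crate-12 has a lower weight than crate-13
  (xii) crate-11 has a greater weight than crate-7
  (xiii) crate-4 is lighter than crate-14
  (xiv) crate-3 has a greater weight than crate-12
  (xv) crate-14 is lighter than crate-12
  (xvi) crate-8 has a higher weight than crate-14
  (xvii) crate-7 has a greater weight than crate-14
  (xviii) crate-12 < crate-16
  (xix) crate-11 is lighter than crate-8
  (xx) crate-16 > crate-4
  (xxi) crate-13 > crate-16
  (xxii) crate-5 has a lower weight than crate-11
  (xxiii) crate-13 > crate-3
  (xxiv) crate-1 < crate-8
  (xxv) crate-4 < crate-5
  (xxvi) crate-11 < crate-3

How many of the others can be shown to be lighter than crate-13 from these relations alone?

10

Directly below crate-13: crate-12, crate-16, crate-3.
One step further: crate-4, crate-14, crate-1, crate-5, crate-9, crate-11 (9 so far).
One step further: crate-7 (10 so far).
Nothing else is reachable below crate-13; 10 in all.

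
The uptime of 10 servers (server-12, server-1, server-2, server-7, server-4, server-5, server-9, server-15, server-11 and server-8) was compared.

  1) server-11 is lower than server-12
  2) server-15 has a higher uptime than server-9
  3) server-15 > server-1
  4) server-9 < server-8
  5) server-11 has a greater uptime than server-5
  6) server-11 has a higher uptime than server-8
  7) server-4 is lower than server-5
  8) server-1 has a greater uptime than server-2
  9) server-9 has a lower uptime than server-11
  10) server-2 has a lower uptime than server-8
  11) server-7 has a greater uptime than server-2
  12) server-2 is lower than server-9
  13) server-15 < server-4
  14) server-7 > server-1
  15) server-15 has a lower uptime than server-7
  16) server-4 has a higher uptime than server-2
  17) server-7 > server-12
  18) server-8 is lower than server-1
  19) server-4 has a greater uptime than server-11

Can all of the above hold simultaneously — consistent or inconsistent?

Chaining the given relations yields server-4 < server-5 < server-11, so server-4 < server-11. But one relation states server-11 < server-4. These cannot both hold.

inconsistent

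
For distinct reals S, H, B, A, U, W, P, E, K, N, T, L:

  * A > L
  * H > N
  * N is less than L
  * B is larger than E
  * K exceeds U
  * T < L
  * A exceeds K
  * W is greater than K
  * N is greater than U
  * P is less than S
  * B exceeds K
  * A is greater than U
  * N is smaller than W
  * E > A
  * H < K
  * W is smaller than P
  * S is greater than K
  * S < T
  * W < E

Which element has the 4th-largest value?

L

Piecing the relations together gives one ordering: U < N < H < K < W < P < S < T < L < A < E < B.
The 4th largest is L.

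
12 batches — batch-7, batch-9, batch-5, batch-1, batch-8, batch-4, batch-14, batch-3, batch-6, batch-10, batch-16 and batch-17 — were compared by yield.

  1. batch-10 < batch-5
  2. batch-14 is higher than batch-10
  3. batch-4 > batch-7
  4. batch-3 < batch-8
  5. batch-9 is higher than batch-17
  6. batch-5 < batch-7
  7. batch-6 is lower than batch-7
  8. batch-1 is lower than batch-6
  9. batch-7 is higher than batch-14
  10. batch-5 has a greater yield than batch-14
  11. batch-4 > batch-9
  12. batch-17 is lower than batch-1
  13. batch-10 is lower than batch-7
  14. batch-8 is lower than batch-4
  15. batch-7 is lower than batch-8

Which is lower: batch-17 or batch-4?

batch-17 < batch-1 and batch-1 < batch-6 give batch-17 < batch-6.
With batch-6 < batch-7: batch-17 < batch-1 < batch-6 < batch-7.
Then batch-7 < batch-8 extends the chain to batch-8.
Then batch-8 < batch-4 extends the chain to batch-4.
So batch-17 < batch-4; batch-17 is the lower of the two.

batch-17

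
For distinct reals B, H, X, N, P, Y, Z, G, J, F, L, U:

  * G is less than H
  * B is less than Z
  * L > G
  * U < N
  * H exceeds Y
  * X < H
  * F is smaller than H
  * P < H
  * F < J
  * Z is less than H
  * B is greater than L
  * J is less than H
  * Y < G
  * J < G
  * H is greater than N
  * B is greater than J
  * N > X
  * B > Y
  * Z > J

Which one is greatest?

H

Chaining downward from H: directly below it, F, J, Y, G, P, Z, X, N; then B, U; then L.
That covers every other element, and nothing is given above H, so H is the greatest.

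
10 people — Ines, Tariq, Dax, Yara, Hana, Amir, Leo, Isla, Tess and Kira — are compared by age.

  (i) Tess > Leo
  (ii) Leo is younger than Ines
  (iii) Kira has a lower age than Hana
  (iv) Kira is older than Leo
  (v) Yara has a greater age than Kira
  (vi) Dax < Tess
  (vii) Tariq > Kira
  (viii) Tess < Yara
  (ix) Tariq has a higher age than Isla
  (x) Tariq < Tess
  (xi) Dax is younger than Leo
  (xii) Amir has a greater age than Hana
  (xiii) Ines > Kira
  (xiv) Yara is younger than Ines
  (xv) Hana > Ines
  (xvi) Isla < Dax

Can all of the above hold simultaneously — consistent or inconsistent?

consistent

Every relation is compatible with Isla < Dax < Leo < Kira < Tariq < Tess < Yara < Ines < Hana < Amir; the set is consistent.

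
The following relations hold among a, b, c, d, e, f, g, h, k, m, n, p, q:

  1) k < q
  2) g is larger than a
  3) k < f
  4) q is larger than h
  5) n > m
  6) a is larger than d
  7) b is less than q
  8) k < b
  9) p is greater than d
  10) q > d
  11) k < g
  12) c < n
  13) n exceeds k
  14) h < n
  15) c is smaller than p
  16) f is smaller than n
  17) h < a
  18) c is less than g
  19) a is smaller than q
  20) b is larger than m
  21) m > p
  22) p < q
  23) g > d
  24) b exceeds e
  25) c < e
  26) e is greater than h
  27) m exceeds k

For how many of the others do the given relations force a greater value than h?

6

Directly above h: a, n, e, q.
One step further: g, b (6 so far).
Nothing else is reachable above h; 6 in all.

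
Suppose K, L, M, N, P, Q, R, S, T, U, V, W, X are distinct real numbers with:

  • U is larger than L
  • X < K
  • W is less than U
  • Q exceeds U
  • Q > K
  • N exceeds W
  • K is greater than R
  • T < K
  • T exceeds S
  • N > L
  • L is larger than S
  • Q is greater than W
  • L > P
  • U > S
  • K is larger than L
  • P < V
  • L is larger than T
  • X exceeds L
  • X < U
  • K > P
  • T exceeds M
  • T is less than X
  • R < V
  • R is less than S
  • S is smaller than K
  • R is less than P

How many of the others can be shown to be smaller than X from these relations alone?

6

Directly below X: T, L.
One step further: M, S, P (5 so far).
One step further: R (6 so far).
No other element is forced below X by the given relations, so the count is 6.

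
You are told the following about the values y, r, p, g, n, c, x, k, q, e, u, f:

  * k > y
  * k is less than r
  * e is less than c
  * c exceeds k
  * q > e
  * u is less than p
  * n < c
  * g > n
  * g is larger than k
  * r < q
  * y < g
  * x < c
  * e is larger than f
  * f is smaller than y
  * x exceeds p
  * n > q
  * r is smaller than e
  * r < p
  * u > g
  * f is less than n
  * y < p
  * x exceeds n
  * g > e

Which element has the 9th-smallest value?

u

Chaining the given pairs: f < y < k < r < e < q < n < g < u < p < x < c.
The 9th smallest is u.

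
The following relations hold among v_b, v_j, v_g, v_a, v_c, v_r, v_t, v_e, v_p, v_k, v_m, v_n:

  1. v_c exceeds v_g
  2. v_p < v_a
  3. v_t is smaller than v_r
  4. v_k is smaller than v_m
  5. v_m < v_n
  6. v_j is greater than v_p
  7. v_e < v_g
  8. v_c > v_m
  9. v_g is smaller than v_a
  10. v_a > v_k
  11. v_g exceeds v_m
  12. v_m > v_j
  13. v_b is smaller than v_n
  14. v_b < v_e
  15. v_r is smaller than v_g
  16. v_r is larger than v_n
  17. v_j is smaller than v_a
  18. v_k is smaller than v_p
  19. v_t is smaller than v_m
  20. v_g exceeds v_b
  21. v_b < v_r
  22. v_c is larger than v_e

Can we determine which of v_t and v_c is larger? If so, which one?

v_t < v_m and v_m < v_n give v_t < v_n.
With v_n < v_r: v_t < v_m < v_n < v_r.
With v_r < v_g: v_t < v_m < v_n < v_r < v_g.
With v_g < v_c: v_t < v_m < v_n < v_r < v_g < v_c.
So v_c is larger.

v_c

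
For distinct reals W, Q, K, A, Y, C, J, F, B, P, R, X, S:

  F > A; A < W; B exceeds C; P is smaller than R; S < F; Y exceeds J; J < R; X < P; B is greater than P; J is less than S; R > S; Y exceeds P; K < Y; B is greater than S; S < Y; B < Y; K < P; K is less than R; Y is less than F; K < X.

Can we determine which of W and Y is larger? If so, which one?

Following every chain through W: below W we get A.
Y is not reached, and no chain runs the other way from Y to W.
So the given relations leave the order of W and Y undetermined.

undetermined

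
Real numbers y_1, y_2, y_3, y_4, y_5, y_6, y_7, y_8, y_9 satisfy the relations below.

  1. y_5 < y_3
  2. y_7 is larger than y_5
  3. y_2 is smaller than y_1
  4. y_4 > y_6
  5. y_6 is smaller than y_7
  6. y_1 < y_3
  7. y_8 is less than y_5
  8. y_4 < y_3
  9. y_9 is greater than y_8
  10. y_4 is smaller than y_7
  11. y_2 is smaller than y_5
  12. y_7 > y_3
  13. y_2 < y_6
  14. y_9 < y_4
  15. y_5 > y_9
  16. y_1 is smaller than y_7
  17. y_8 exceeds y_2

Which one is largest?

y_7

Chaining downward from y_7: directly below it, y_6, y_4, y_1, y_5, y_3; then y_2, y_8, y_9.
That covers every other element, and nothing is given above y_7, so y_7 is the largest.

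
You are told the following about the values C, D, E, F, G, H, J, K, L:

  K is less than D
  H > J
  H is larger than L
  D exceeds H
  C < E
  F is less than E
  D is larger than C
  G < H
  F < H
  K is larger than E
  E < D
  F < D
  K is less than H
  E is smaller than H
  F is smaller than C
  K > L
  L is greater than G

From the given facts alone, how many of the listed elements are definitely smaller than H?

From H the given relations immediately reach J, G, F, L, E, K.
From those, C — 7 in total.
Nothing else is reachable below H; 7 in all.

7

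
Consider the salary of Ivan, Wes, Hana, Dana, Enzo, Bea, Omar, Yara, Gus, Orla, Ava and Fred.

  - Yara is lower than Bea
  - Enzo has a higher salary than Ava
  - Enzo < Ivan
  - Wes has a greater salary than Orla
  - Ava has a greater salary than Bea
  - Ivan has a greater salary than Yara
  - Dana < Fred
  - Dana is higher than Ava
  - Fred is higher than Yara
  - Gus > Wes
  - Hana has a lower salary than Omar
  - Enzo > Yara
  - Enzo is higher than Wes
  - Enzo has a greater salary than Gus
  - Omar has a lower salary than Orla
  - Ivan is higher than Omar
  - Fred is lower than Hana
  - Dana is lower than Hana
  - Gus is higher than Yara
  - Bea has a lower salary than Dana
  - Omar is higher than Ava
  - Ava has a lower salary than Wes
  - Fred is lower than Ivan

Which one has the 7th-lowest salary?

The consecutive relations fix a unique order: Yara < Bea < Ava < Dana < Fred < Hana < Omar < Orla < Wes < Gus < Enzo < Ivan.
The 7th smallest is Omar.

Omar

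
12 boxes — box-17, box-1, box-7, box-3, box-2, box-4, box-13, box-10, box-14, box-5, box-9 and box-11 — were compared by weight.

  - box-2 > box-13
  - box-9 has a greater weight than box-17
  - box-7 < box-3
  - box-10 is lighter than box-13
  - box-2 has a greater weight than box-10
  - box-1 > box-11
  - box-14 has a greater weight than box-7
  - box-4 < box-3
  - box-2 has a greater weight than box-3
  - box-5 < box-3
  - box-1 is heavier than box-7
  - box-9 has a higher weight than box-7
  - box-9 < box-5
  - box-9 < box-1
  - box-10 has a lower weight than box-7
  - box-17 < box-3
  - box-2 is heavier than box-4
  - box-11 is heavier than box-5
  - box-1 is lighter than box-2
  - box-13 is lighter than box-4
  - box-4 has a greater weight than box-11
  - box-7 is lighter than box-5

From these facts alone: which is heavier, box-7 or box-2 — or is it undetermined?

box-2

box-7 < box-5 and box-5 < box-11 give box-7 < box-11.
With box-11 < box-4: box-7 < box-5 < box-11 < box-4.
Then box-4 < box-2 extends the chain to box-2.
So box-2 is heavier.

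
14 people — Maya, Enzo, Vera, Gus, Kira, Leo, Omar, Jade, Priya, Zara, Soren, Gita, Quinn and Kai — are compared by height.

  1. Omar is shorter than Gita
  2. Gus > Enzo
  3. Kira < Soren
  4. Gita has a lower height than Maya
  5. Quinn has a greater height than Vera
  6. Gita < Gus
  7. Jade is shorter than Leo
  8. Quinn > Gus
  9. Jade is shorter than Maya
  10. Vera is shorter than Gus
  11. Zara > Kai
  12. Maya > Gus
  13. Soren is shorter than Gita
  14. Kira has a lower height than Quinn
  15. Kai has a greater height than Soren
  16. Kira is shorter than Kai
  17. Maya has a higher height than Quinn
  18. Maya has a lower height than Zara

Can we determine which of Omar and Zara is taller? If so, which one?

Following the relations from Omar: Omar < Gita < Gus < Quinn < Maya < Zara.
So Zara is taller.

Zara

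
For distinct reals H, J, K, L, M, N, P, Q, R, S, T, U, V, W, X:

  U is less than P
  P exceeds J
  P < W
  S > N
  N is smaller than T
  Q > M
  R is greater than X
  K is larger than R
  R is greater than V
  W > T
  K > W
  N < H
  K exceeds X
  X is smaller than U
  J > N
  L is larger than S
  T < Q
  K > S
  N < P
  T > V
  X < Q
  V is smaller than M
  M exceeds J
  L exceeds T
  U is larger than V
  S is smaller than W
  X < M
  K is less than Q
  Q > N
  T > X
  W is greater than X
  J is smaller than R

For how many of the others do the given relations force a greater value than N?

The elements the relations force above N are S, T, J, P, L, W, M, H, R, K, Q — no chain reaches any other.
That is 11.

11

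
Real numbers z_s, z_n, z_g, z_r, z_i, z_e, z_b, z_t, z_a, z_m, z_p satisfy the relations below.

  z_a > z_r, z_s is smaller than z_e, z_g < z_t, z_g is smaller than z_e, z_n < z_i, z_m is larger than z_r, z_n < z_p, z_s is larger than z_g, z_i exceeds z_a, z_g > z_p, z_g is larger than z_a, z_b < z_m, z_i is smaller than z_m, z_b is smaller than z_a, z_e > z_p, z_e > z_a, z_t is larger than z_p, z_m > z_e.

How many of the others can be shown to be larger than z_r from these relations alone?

7

From z_r the given relations immediately reach z_a, z_m.
From those, z_g, z_e, z_i — 5 in total.
From those, z_s, z_t — 7 in total.
No other element is forced above z_r by the given relations, so the count is 7.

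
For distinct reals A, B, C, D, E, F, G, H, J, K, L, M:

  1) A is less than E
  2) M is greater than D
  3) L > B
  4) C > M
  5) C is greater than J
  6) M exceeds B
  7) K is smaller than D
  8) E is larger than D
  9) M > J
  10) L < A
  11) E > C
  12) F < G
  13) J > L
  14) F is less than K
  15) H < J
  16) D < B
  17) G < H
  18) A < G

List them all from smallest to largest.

Each adjacent pair is fixed by a given relation: F < K; K < D; D < B; B < L; L < A; A < G; G < H; H < J; J < M; M < C; C < E. Chaining them end to end gives the full order.

F < K < D < B < L < A < G < H < J < M < C < E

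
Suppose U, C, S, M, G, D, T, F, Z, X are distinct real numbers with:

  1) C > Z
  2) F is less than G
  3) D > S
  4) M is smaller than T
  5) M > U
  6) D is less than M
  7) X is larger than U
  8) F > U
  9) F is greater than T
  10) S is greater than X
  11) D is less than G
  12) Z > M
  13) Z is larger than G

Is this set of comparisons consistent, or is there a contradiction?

consistent

Every relation is compatible with U < X < S < D < M < T < F < G < Z < C; the set is consistent.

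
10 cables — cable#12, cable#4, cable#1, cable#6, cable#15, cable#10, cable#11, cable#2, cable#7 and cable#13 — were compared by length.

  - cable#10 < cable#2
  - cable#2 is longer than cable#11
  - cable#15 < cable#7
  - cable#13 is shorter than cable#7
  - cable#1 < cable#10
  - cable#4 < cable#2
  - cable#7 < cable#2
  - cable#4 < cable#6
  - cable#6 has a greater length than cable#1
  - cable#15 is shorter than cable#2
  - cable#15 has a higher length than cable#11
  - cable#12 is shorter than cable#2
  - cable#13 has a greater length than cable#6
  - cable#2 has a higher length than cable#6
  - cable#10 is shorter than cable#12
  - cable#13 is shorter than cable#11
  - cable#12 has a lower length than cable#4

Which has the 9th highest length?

cable#10

Chaining the given pairs: cable#1 < cable#10 < cable#12 < cable#4 < cable#6 < cable#13 < cable#11 < cable#15 < cable#7 < cable#2.
Counting 9 from the largest end gives cable#10.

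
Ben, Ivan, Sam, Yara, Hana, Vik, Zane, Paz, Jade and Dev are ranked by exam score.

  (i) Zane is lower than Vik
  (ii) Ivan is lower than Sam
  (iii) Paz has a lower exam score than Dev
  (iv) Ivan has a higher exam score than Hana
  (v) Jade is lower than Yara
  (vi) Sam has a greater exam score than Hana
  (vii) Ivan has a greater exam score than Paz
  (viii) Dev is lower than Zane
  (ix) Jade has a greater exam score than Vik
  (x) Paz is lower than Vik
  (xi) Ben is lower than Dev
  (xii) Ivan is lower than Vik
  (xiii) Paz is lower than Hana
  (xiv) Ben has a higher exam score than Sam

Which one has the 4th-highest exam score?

Zane

Chaining the given pairs: Paz < Hana < Ivan < Sam < Ben < Dev < Zane < Vik < Jade < Yara.
Counting 4 from the largest end gives Zane.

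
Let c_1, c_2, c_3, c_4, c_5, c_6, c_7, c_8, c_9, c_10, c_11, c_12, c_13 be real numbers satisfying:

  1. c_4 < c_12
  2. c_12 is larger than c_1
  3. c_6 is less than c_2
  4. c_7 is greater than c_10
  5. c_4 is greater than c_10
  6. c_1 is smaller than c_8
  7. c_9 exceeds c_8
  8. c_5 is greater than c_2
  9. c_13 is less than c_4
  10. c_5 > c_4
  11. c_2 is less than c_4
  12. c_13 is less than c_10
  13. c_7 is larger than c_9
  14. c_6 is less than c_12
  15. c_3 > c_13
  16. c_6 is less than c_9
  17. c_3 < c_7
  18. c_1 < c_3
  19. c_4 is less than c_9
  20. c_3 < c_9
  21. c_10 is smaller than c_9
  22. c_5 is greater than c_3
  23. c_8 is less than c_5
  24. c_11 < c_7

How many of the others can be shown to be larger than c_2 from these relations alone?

5

From c_2 the given relations immediately reach c_4, c_5.
From those, c_9, c_12 — 4 in total.
From those, c_7 — 5 in total.
Nothing else is reachable above c_2; 5 in all.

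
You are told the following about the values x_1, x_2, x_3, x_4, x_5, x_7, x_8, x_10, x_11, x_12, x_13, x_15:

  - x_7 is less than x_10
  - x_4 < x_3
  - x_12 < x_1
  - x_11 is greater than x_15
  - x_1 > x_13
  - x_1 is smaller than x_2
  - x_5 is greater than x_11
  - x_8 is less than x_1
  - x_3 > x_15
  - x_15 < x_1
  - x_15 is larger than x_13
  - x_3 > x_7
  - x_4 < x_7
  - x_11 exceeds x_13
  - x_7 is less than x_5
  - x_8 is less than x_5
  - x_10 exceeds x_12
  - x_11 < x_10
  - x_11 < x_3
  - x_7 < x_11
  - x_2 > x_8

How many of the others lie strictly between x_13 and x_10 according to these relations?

2

Chaining upward from x_13 reaches: x_15, x_11, x_5, x_1, x_3, x_2.
Chaining downward from x_10 reaches: x_15, x_4, x_7, x_12, x_11.
Strictly between x_13 and x_10 are those in both lists: x_15, x_11 — 2 elements.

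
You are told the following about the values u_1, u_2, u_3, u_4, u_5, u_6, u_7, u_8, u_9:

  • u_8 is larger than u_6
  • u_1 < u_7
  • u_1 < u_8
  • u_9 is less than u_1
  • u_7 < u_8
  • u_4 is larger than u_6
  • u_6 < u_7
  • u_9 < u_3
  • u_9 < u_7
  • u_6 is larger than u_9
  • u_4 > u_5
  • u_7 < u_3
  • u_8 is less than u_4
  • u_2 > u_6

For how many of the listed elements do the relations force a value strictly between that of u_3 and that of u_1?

The relations place u_1 below u_3. An element lies strictly between them when it is forced above u_1 and also forced below u_3.
Above u_1: {u_7, u_8, u_4}. Below u_3: {u_9, u_6, u_7}.
Intersection: {u_7} — 1.

1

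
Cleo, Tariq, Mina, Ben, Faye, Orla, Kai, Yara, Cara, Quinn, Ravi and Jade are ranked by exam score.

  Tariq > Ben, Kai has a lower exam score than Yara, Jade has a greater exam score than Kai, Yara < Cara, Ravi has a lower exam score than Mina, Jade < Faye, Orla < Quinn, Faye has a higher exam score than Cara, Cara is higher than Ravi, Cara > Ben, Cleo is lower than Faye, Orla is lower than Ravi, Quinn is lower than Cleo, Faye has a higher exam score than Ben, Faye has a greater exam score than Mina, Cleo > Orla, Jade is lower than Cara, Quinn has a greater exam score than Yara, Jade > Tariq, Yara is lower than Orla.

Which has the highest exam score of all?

Faye

Chaining downward from Faye: directly below it, Ben, Jade, Mina, Cara, Cleo; then Tariq, Kai, Yara, Orla, Ravi, Quinn.
That covers every other element, and nothing is given above Faye, so Faye is the highest exam score.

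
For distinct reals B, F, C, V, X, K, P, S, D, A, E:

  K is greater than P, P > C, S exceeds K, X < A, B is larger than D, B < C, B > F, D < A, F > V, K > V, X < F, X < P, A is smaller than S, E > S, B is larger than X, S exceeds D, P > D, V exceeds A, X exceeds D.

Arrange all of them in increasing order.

D < X < A < V < F < B < C < P < K < S < E

The consecutive links are each given: D < X; X < A; A < V; V < F; F < B; B < C; C < P; P < K; K < S; S < E.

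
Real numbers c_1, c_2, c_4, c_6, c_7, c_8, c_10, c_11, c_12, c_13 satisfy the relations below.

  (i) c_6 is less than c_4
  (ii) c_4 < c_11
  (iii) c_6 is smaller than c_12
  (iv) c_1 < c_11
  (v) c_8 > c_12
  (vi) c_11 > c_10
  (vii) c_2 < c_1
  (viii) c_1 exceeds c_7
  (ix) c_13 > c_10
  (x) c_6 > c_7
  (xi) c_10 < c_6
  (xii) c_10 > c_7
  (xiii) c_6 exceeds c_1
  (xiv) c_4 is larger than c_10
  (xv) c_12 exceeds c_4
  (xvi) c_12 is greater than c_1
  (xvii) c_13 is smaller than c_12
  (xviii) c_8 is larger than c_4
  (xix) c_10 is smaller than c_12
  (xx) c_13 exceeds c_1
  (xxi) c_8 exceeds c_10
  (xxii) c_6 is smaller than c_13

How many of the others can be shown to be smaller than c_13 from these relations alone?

Directly below c_13: c_10, c_1, c_6.
One step further: c_7, c_2 (5 so far).
No other element is forced below c_13 by the given relations, so the count is 5.

5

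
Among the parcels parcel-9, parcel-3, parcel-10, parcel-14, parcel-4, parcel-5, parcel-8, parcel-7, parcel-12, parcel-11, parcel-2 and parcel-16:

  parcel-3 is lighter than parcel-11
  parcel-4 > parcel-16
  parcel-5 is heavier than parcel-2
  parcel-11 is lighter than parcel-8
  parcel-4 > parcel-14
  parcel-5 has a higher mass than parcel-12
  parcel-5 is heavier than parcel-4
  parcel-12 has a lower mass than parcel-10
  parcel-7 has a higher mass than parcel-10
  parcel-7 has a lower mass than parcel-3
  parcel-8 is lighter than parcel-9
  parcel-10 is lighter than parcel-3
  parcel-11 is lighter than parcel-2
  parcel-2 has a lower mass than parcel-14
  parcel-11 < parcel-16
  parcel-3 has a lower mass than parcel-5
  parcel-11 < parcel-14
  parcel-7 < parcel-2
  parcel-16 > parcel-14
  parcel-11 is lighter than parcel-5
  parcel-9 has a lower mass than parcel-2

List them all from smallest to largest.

parcel-12 < parcel-10 < parcel-7 < parcel-3 < parcel-11 < parcel-8 < parcel-9 < parcel-2 < parcel-14 < parcel-16 < parcel-4 < parcel-5

The consecutive links are each given: parcel-12 < parcel-10; parcel-10 < parcel-7; parcel-7 < parcel-3; parcel-3 < parcel-11; parcel-11 < parcel-8; parcel-8 < parcel-9; parcel-9 < parcel-2; parcel-2 < parcel-14; parcel-14 < parcel-16; parcel-16 < parcel-4; parcel-4 < parcel-5.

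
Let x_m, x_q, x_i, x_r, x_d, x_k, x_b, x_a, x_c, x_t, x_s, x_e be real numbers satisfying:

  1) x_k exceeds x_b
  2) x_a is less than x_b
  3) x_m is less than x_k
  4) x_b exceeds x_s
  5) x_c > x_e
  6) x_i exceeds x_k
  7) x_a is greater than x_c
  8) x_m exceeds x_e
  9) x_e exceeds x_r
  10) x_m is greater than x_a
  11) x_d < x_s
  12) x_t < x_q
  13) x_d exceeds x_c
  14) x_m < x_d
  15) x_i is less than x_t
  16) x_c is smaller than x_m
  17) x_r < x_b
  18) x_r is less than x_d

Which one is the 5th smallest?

x_m

Piecing the relations together gives one ordering: x_r < x_e < x_c < x_a < x_m < x_d < x_s < x_b < x_k < x_i < x_t < x_q.
The 5th smallest is x_m.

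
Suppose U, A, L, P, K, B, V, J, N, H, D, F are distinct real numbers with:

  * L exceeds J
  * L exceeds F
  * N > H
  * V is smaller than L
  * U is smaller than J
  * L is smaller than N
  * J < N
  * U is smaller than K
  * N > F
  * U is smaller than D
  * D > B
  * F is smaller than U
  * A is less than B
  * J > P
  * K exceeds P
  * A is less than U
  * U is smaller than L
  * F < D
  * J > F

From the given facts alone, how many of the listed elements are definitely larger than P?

4

From P the given relations immediately reach J, K.
From those, L, N — 4 in total.
No other element is forced above P by the given relations, so the count is 4.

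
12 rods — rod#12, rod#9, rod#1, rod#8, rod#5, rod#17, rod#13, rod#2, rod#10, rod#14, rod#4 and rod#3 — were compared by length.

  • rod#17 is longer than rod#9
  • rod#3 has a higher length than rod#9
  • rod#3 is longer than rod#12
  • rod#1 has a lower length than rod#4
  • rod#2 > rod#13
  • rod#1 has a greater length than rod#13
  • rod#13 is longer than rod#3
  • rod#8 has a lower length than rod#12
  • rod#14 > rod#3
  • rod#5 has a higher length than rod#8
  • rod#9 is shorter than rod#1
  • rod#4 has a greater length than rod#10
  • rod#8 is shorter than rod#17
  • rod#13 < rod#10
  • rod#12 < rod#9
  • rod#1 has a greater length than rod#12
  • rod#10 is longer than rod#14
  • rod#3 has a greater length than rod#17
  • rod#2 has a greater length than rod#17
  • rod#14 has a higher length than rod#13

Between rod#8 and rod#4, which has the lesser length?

rod#8

Link the given pairs in sequence: rod#8 < rod#12; rod#12 < rod#9; rod#9 < rod#17; rod#17 < rod#3; rod#3 < rod#14; rod#14 < rod#10; rod#10 < rod#4.
Chaining these gives rod#8 < rod#12 < rod#9 < rod#17 < rod#3 < rod#14 < rod#10 < rod#4.
So rod#8 < rod#4; rod#8 is the shorter of the two.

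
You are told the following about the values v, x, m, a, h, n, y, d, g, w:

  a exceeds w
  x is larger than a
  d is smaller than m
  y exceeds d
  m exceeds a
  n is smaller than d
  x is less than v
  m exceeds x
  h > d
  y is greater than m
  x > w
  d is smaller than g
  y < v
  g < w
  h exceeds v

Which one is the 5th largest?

x

Chaining the given pairs: n < d < g < w < a < x < m < y < v < h.
Counting 5 from the largest end gives x.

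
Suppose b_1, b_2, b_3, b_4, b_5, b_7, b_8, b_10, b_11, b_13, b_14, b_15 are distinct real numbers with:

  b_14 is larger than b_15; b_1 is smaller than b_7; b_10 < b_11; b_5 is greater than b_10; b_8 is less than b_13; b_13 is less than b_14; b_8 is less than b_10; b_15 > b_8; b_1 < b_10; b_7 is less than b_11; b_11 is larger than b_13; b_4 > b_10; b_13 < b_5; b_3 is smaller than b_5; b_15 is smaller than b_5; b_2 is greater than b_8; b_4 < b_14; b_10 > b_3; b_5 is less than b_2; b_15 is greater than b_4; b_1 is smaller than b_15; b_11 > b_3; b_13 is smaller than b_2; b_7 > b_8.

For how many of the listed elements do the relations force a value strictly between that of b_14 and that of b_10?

2

The relations place b_10 below b_14. An element lies strictly between them when it is forced above b_10 and also forced below b_14.
Above b_10: {b_4, b_15, b_5, b_2, b_11}. Below b_14: {b_8, b_3, b_1, b_13, b_4, b_15}.
Intersection: {b_4, b_15} — 2.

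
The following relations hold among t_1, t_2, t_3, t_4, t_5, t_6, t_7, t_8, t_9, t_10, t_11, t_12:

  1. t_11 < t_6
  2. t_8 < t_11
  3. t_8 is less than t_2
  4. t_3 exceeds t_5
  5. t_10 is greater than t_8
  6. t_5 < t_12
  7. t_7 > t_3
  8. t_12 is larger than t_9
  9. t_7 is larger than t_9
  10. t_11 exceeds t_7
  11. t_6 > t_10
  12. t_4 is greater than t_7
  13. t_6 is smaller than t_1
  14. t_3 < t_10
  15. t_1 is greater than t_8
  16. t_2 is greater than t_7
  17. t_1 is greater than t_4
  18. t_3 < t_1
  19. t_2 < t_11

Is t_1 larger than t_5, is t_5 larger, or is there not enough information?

t_1

Link the given pairs in sequence: t_5 < t_3; t_3 < t_7; t_7 < t_11; t_11 < t_6; t_6 < t_1.
Together: t_5 < t_3 < t_7 < t_11 < t_6 < t_1.
So t_1 is larger.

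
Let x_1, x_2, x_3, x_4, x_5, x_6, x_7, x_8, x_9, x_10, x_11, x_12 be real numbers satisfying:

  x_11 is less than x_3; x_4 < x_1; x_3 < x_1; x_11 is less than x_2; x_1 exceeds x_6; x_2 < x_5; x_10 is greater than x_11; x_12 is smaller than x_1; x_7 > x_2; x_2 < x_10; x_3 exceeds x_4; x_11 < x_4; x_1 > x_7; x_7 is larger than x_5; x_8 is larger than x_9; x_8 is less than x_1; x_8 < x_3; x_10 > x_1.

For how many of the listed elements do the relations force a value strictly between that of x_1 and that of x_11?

5

Chaining upward from x_11 reaches: x_2, x_4, x_3, x_5, x_7, x_10.
Chaining downward from x_1 reaches: x_9, x_6, x_8, x_12, x_2, x_4, x_3, x_5, x_7.
Strictly between x_11 and x_1 are those in both lists: x_2, x_4, x_3, x_5, x_7 — 5 elements.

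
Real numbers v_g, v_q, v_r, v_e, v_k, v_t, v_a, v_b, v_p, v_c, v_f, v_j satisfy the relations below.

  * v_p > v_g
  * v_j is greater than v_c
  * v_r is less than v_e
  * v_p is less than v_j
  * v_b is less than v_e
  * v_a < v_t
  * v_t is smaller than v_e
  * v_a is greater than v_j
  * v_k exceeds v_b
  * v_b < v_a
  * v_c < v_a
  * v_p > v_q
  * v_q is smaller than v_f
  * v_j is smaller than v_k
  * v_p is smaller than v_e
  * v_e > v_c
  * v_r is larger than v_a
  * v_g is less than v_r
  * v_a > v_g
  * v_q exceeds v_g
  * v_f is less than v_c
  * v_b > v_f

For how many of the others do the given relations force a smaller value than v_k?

The elements the relations force below v_k are v_g, v_q, v_f, v_c, v_p, v_j, v_b — no chain reaches any other.
That is 7.

7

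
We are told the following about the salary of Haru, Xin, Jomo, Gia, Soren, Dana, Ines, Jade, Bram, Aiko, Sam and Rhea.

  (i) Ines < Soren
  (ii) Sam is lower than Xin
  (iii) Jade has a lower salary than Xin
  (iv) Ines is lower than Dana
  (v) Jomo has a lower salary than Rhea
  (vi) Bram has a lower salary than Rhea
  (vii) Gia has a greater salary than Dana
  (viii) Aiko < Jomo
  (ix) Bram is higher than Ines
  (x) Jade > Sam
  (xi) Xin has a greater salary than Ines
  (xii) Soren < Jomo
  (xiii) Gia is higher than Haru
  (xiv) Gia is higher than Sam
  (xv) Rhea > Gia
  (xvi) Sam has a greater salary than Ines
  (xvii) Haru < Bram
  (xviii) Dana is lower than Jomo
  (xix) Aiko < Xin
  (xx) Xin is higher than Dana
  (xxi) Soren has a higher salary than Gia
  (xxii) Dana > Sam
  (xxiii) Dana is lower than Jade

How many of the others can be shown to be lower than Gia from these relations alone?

4

From Gia the given relations immediately reach Sam, Haru, Dana.
From those, Ines — 4 in total.
No other element is forced below Gia by the given relations, so the count is 4.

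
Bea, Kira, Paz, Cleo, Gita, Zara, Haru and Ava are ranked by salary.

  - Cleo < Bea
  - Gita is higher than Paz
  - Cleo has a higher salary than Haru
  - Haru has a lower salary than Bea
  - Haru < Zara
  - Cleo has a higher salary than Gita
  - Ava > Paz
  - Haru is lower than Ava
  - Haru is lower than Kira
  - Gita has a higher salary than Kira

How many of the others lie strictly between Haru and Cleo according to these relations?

2

Chaining upward from Haru reaches: Zara, Kira, Ava, Gita, Bea.
Chaining downward from Cleo reaches: Kira, Paz, Gita.
Strictly between Haru and Cleo are those in both lists: Kira, Gita — 2 elements.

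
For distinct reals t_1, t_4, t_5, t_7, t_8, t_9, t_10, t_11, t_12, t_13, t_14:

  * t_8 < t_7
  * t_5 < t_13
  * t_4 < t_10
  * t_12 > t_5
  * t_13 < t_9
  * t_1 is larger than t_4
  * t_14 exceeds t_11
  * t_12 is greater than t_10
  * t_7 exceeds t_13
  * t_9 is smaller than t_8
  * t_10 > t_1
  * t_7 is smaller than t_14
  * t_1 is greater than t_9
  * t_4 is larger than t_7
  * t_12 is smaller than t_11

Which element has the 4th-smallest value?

t_8

The consecutive relations fix a unique order: t_5 < t_13 < t_9 < t_8 < t_7 < t_4 < t_1 < t_10 < t_12 < t_11 < t_14.
The 4th smallest is t_8.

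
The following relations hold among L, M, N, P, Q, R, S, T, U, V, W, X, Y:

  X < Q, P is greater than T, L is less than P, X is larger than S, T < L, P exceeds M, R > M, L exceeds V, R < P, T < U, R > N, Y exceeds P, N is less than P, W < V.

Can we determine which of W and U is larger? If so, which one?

undetermined

Following every chain through W: above W we get V, L, P, Y.
U is not reached, and no chain runs the other way from U to W.
So the given relations leave the order of W and U undetermined.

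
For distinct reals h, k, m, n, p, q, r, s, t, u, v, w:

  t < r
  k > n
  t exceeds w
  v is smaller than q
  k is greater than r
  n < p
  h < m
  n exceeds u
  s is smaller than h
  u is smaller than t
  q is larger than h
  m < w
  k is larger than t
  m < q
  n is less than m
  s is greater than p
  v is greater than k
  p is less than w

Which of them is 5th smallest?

h

Piecing the relations together gives one ordering: u < n < p < s < h < m < w < t < r < k < v < q.
The 5th smallest is h.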